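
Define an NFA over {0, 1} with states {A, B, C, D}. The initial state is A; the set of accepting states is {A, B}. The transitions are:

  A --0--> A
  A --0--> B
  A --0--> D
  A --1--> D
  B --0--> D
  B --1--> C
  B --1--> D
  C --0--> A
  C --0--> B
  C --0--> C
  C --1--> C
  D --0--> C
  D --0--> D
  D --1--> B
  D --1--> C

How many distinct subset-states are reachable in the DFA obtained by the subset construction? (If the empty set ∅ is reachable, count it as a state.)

7

Start state of the DFA: {A}.
{A} --0--> {A, B, D}  [new]
{A} --1--> {D}  [new]
{A, B, D} --0--> {A, B, C, D}  [new]
{A, B, D} --1--> {B, C, D}  [new]
{D} --0--> {C, D}  [new]
{D} --1--> {B, C}  [new]
{A, B, C, D} --0--> {A, B, C, D}  [seen]
{A, B, C, D} --1--> {B, C, D}  [seen]
{B, C, D} --0--> {A, B, C, D}  [seen]
{B, C, D} --1--> {B, C, D}  [seen]
{C, D} --0--> {A, B, C, D}  [seen]
{C, D} --1--> {B, C}  [seen]
{B, C} --0--> {A, B, C, D}  [seen]
{B, C} --1--> {C, D}  [seen]
Reachable DFA states: {A}, {A, B, D}, {D}, {A, B, C, D}, {B, C, D}, {C, D}, {B, C}.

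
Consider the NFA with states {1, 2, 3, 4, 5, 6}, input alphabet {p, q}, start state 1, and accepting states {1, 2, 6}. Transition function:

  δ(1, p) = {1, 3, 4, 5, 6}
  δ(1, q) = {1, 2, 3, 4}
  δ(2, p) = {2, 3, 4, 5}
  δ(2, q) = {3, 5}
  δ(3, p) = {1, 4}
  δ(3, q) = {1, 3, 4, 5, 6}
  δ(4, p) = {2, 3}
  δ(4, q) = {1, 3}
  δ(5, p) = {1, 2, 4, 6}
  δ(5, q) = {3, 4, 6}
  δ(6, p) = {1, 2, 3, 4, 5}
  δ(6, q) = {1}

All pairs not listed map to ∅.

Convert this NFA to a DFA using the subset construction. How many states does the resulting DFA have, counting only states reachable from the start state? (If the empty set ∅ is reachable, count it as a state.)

Start state of the DFA: {1}.
{1} --p--> {1, 3, 4, 5, 6}  [new]
{1} --q--> {1, 2, 3, 4}  [new]
{1, 3, 4, 5, 6} --p--> {1, 2, 3, 4, 5, 6}  [new]
{1, 3, 4, 5, 6} --q--> {1, 2, 3, 4, 5, 6}  [seen]
{1, 2, 3, 4} --p--> {1, 2, 3, 4, 5, 6}  [seen]
{1, 2, 3, 4} --q--> {1, 2, 3, 4, 5, 6}  [seen]
{1, 2, 3, 4, 5, 6} --p--> {1, 2, 3, 4, 5, 6}  [seen]
{1, 2, 3, 4, 5, 6} --q--> {1, 2, 3, 4, 5, 6}  [seen]
Reachable DFA states: {1}, {1, 3, 4, 5, 6}, {1, 2, 3, 4}, {1, 2, 3, 4, 5, 6}.

4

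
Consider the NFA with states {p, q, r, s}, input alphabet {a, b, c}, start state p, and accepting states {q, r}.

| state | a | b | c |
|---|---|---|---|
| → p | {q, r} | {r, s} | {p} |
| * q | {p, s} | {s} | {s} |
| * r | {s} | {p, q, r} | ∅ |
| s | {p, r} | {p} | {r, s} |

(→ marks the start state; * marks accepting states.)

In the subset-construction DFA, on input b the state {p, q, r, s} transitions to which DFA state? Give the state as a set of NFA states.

δ(p,b) = {r, s}; δ(q,b) = {s}; δ(r,b) = {p, q, r}; δ(s,b) = {p}.
Union: {p, q, r, s}.

{p, q, r, s}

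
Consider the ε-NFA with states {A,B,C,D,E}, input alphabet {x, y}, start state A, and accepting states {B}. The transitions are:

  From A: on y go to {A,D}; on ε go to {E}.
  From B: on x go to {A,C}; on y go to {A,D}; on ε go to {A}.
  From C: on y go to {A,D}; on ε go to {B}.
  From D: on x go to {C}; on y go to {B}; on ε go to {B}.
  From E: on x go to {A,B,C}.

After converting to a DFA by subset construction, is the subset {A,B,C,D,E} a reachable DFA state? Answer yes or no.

no

Start state of the DFA: {A,E} (ε-closure of the NFA start).
{A,E} --x--> {A,B,C,E}  [new]
{A,E} --y--> {A,B,D,E}  [new]
{A,B,C,E} --x--> {A,B,C,E}  [seen]
{A,B,C,E} --y--> {A,B,D,E}  [seen]
{A,B,D,E} --x--> {A,B,C,E}  [seen]
{A,B,D,E} --y--> {A,B,D,E}  [seen]
Reachable DFA states: {A,E}, {A,B,C,E}, {A,B,D,E}.
{A,B,C,D,E} is not among them.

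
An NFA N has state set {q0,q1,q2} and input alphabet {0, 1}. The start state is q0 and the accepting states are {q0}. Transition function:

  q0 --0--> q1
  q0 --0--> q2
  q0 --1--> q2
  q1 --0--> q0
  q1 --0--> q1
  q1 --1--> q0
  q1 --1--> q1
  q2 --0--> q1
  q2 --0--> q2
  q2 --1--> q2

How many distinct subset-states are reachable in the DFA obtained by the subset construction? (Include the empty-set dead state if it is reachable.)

Start state of the DFA: {q0}.
{q0} --0--> {q1,q2}  [new]
{q0} --1--> {q2}  [new]
{q1,q2} --0--> {q0,q1,q2}  [new]
{q1,q2} --1--> {q0,q1,q2}  [seen]
{q2} --0--> {q1,q2}  [seen]
{q2} --1--> {q2}  [seen]
{q0,q1,q2} --0--> {q0,q1,q2}  [seen]
{q0,q1,q2} --1--> {q0,q1,q2}  [seen]
Reachable DFA states: {q0}, {q1,q2}, {q2}, {q0,q1,q2}.

4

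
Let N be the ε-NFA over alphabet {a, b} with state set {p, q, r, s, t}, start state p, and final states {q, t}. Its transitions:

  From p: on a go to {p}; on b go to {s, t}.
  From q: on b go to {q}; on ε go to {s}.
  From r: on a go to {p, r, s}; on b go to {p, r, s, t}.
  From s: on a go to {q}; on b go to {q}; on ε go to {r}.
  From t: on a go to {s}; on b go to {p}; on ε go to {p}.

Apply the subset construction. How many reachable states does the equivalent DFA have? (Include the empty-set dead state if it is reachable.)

Start state of the DFA: {p} (ε-closure of the NFA start).
{p} --a--> {p}  [seen]
{p} --b--> {p, r, s, t}  [new]
{p, r, s, t} --a--> {p, q, r, s}  [new]
{p, r, s, t} --b--> {p, q, r, s, t}  [new]
{p, q, r, s} --a--> {p, q, r, s}  [seen]
{p, q, r, s} --b--> {p, q, r, s, t}  [seen]
{p, q, r, s, t} --a--> {p, q, r, s}  [seen]
{p, q, r, s, t} --b--> {p, q, r, s, t}  [seen]
Reachable DFA states: {p}, {p, r, s, t}, {p, q, r, s}, {p, q, r, s, t}.

4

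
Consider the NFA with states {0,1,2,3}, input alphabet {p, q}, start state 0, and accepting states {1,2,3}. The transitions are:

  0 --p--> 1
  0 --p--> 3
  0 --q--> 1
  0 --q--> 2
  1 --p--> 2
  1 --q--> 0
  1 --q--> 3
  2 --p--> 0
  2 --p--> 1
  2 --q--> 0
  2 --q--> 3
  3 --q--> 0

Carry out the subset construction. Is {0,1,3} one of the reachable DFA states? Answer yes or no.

Start state of the DFA: {0}.
{0} --p--> {1,3}  [new]
{0} --q--> {1,2}  [new]
{1,3} --p--> {2}  [new]
{1,3} --q--> {0,3}  [new]
{1,2} --p--> {0,1,2}  [new]
{1,2} --q--> {0,3}  [seen]
{2} --p--> {0,1}  [new]
{2} --q--> {0,3}  [seen]
{0,3} --p--> {1,3}  [seen]
{0,3} --q--> {0,1,2}  [seen]
{0,1,2} --p--> {0,1,2,3}  [new]
{0,1,2} --q--> {0,1,2,3}  [seen]
{0,1} --p--> {1,2,3}  [new]
{0,1} --q--> {0,1,2,3}  [seen]
{0,1,2,3} --p--> {0,1,2,3}  [seen]
{0,1,2,3} --q--> {0,1,2,3}  [seen]
{1,2,3} --p--> {0,1,2}  [seen]
{1,2,3} --q--> {0,3}  [seen]
Reachable DFA states: {0}, {1,3}, {1,2}, {2}, {0,3}, {0,1,2}, {0,1}, {0,1,2,3}, {1,2,3}.
{0,1,3} is not among them.

no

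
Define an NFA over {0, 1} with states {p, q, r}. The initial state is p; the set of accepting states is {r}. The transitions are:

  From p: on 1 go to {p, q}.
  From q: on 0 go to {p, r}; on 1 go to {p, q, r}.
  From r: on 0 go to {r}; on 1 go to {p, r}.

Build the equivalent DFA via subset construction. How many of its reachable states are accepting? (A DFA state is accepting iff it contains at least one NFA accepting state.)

Start state of the DFA: {p}.
{p} --0--> ∅  [new]
{p} --1--> {p, q}  [new]
∅ --0--> ∅  [seen]
∅ --1--> ∅  [seen]
{p, q} --0--> {p, r}  [new]
{p, q} --1--> {p, q, r}  [new]
{p, r} --0--> {r}  [new]
{p, r} --1--> {p, q, r}  [seen]
{p, q, r} --0--> {p, r}  [seen]
{p, q, r} --1--> {p, q, r}  [seen]
{r} --0--> {r}  [seen]
{r} --1--> {p, r}  [seen]
Reachable DFA states: {p}, ∅, {p, q}, {p, r}, {p, q, r}, {r}.
Accepting DFA states (contain an NFA accepting state): {p, r}, {p, q, r}, {r}.

3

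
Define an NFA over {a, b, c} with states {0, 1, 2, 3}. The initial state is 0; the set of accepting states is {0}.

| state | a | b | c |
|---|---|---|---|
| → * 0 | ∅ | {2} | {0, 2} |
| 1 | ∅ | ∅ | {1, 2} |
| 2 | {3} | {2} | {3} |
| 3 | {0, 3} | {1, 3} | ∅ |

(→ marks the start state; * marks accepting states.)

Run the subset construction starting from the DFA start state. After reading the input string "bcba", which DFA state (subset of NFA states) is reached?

Start: {0}.
δ(0,b) = {2}.
Union: {2}.
After b: {2}.
δ(2,c) = {3}.
Union: {3}.
After c: {3}.
δ(3,b) = {1, 3}.
Union: {1, 3}.
After b: {1, 3}.
δ(1,a) = ∅; δ(3,a) = {0, 3}.
Union: {0, 3}.
After a: {0, 3}.

{0, 3}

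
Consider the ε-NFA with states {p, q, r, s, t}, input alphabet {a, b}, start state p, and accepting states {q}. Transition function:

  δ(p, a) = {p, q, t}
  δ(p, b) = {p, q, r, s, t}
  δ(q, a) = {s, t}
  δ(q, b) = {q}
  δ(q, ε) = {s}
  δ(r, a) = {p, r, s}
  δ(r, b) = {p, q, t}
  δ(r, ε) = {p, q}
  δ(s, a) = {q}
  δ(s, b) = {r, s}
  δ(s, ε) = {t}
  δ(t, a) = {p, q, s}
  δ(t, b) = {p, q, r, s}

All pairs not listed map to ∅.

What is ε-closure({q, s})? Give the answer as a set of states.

{q, s, t}

Begin with {q, s}.
s →ε {t}; add t.
ε-closure = {q, s, t}.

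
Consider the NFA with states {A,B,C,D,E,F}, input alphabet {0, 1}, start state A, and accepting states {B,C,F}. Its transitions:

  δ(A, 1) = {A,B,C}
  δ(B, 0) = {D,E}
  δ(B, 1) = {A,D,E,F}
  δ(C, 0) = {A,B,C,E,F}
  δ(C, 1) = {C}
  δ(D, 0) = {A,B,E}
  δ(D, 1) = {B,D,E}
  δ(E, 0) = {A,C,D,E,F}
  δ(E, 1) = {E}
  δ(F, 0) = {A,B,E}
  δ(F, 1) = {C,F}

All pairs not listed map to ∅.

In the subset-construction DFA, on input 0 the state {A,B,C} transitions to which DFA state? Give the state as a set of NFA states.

{A,B,C,D,E,F}

δ(A,0) = ∅; δ(B,0) = {D,E}; δ(C,0) = {A,B,C,E,F}.
Union: {A,B,C,D,E,F}.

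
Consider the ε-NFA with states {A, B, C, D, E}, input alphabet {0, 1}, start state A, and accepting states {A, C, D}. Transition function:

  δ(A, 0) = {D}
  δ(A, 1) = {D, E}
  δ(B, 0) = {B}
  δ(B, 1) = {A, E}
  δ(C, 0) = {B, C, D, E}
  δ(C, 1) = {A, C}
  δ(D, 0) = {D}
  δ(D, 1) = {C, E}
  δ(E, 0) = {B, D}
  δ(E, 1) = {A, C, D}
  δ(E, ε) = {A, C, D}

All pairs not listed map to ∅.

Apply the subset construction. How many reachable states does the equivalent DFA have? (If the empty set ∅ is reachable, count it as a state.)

4

Start state of the DFA: {A} (ε-closure of the NFA start).
{A} --0--> {D}  [new]
{A} --1--> {A, C, D, E}  [new]
{D} --0--> {D}  [seen]
{D} --1--> {A, C, D, E}  [seen]
{A, C, D, E} --0--> {A, B, C, D, E}  [new]
{A, C, D, E} --1--> {A, C, D, E}  [seen]
{A, B, C, D, E} --0--> {A, B, C, D, E}  [seen]
{A, B, C, D, E} --1--> {A, C, D, E}  [seen]
Reachable DFA states: {A}, {D}, {A, C, D, E}, {A, B, C, D, E}.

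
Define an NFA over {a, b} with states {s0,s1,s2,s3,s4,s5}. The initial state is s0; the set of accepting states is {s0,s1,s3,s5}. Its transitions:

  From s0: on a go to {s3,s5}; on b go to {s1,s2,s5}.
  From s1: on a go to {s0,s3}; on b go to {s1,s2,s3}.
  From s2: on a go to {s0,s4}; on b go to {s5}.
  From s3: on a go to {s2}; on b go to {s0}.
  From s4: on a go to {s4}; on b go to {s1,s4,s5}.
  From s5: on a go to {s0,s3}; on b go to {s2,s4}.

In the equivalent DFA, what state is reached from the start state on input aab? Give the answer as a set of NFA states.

Start: {s0}.
δ(s0,a) = {s3,s5}.
Union: {s3,s5}.
After a: {s3,s5}.
δ(s3,a) = {s2}; δ(s5,a) = {s0,s3}.
Union: {s0,s2,s3}.
After a: {s0,s2,s3}.
δ(s0,b) = {s1,s2,s5}; δ(s2,b) = {s5}; δ(s3,b) = {s0}.
Union: {s0,s1,s2,s5}.
After b: {s0,s1,s2,s5}.

{s0,s1,s2,s5}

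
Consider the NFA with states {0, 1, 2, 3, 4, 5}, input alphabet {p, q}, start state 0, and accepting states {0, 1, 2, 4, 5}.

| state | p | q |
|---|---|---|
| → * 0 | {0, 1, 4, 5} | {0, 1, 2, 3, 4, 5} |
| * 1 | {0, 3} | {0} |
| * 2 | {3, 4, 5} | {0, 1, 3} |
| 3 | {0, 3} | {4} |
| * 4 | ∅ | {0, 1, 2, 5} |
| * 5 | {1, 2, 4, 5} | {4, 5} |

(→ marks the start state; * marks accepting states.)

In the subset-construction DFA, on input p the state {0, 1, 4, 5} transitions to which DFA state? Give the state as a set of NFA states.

δ(0,p) = {0, 1, 4, 5}; δ(1,p) = {0, 3}; δ(4,p) = ∅; δ(5,p) = {1, 2, 4, 5}.
Union: {0, 1, 2, 3, 4, 5}.

{0, 1, 2, 3, 4, 5}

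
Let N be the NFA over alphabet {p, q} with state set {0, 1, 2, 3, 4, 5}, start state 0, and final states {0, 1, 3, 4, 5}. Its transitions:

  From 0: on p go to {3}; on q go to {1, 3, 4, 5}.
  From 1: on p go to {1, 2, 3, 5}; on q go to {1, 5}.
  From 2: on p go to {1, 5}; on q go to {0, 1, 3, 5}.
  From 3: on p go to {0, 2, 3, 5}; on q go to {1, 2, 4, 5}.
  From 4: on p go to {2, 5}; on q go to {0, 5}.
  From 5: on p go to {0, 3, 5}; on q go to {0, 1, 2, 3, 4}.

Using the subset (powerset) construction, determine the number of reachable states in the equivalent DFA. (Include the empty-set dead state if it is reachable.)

Start state of the DFA: {0}.
{0} --p--> {3}  [new]
{0} --q--> {1, 3, 4, 5}  [new]
{3} --p--> {0, 2, 3, 5}  [new]
{3} --q--> {1, 2, 4, 5}  [new]
{1, 3, 4, 5} --p--> {0, 1, 2, 3, 5}  [new]
{1, 3, 4, 5} --q--> {0, 1, 2, 3, 4, 5}  [new]
{0, 2, 3, 5} --p--> {0, 1, 2, 3, 5}  [seen]
{0, 2, 3, 5} --q--> {0, 1, 2, 3, 4, 5}  [seen]
{1, 2, 4, 5} --p--> {0, 1, 2, 3, 5}  [seen]
{1, 2, 4, 5} --q--> {0, 1, 2, 3, 4, 5}  [seen]
{0, 1, 2, 3, 5} --p--> {0, 1, 2, 3, 5}  [seen]
{0, 1, 2, 3, 5} --q--> {0, 1, 2, 3, 4, 5}  [seen]
{0, 1, 2, 3, 4, 5} --p--> {0, 1, 2, 3, 5}  [seen]
{0, 1, 2, 3, 4, 5} --q--> {0, 1, 2, 3, 4, 5}  [seen]
Reachable DFA states: {0}, {3}, {1, 3, 4, 5}, {0, 2, 3, 5}, {1, 2, 4, 5}, {0, 1, 2, 3, 5}, {0, 1, 2, 3, 4, 5}.

7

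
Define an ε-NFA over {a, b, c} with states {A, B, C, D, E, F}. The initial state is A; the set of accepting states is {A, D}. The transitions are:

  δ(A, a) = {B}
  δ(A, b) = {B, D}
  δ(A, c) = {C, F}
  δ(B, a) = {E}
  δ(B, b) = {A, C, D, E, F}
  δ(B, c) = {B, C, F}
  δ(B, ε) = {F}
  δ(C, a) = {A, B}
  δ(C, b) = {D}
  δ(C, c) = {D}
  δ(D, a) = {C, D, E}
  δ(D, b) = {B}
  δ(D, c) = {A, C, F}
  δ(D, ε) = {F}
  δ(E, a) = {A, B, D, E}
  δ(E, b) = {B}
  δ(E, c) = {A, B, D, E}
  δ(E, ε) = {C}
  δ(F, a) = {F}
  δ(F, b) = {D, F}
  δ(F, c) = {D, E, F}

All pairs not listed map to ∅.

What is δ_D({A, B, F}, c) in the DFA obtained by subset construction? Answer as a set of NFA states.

δ(A,c) = {C, F}; δ(B,c) = {B, C, F}; δ(F,c) = {D, E, F}.
Union: {B, C, D, E, F}.

{B, C, D, E, F}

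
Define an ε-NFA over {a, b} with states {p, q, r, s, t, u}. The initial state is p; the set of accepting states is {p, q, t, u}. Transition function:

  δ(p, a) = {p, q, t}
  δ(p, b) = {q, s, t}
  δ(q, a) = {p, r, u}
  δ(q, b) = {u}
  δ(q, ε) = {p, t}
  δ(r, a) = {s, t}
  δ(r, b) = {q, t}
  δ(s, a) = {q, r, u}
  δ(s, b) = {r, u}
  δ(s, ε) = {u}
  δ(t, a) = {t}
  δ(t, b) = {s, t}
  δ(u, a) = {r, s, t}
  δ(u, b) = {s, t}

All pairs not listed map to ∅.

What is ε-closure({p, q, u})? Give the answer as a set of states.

Begin with {p, q, u}.
q →ε {p, t}; add t.
ε-closure = {p, q, t, u}.

{p, q, t, u}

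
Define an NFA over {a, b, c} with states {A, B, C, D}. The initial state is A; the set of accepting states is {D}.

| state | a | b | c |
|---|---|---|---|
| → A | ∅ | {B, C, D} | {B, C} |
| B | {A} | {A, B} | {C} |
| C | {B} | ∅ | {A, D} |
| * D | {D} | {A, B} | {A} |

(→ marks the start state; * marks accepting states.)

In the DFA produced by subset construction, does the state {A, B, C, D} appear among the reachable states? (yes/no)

Start state of the DFA: {A}.
{A} --a--> ∅  [new]
{A} --b--> {B, C, D}  [new]
{A} --c--> {B, C}  [new]
∅ --a--> ∅  [seen]
∅ --b--> ∅  [seen]
∅ --c--> ∅  [seen]
{B, C, D} --a--> {A, B, D}  [new]
{B, C, D} --b--> {A, B}  [new]
{B, C, D} --c--> {A, C, D}  [new]
{B, C} --a--> {A, B}  [seen]
{B, C} --b--> {A, B}  [seen]
{B, C} --c--> {A, C, D}  [seen]
{A, B, D} --a--> {A, D}  [new]
{A, B, D} --b--> {A, B, C, D}  [new]
{A, B, D} --c--> {A, B, C}  [new]
{A, B} --a--> {A}  [seen]
{A, B} --b--> {A, B, C, D}  [seen]
{A, B} --c--> {B, C}  [seen]
{A, C, D} --a--> {B, D}  [new]
{A, C, D} --b--> {A, B, C, D}  [seen]
{A, C, D} --c--> {A, B, C, D}  [seen]
{A, D} --a--> {D}  [new]
{A, D} --b--> {A, B, C, D}  [seen]
{A, D} --c--> {A, B, C}  [seen]
{A, B, C, D} --a--> {A, B, D}  [seen]
{A, B, C, D} --b--> {A, B, C, D}  [seen]
{A, B, C, D} --c--> {A, B, C, D}  [seen]
{A, B, C} --a--> {A, B}  [seen]
{A, B, C} --b--> {A, B, C, D}  [seen]
{A, B, C} --c--> {A, B, C, D}  [seen]
{B, D} --a--> {A, D}  [seen]
{B, D} --b--> {A, B}  [seen]
{B, D} --c--> {A, C}  [new]
{D} --a--> {D}  [seen]
{D} --b--> {A, B}  [seen]
{D} --c--> {A}  [seen]
{A, C} --a--> {B}  [new]
{A, C} --b--> {B, C, D}  [seen]
{A, C} --c--> {A, B, C, D}  [seen]
{B} --a--> {A}  [seen]
{B} --b--> {A, B}  [seen]
{B} --c--> {C}  [new]
{C} --a--> {B}  [seen]
{C} --b--> ∅  [seen]
{C} --c--> {A, D}  [seen]
Reachable DFA states: {A}, ∅, {B, C, D}, {B, C}, {A, B, D}, {A, B}, {A, C, D}, {A, D}, {A, B, C, D}, {A, B, C}, {B, D}, {D}, {A, C}, {B}, {C}.
{A, B, C, D} is among them.

yes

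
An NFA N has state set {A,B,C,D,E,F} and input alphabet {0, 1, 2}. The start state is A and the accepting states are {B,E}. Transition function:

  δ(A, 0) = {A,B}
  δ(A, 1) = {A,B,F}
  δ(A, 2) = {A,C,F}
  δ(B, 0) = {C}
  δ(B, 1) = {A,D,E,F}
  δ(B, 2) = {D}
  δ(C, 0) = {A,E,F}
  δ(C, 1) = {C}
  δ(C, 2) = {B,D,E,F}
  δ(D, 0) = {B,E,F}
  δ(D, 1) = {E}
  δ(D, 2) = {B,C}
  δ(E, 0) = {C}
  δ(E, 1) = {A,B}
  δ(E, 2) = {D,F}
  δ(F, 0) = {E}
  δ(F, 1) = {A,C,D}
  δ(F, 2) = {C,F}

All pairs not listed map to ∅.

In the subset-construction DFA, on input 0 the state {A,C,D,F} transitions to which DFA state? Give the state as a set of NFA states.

δ(A,0) = {A,B}; δ(C,0) = {A,E,F}; δ(D,0) = {B,E,F}; δ(F,0) = {E}.
Union: {A,B,E,F}.

{A,B,E,F}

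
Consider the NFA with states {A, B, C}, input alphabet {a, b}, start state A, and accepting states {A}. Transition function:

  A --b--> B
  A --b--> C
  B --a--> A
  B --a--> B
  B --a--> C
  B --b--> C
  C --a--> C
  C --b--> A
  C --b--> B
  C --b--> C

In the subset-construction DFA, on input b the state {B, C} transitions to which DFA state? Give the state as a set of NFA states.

δ(B,b) = {C}; δ(C,b) = {A, B, C}.
Union: {A, B, C}.

{A, B, C}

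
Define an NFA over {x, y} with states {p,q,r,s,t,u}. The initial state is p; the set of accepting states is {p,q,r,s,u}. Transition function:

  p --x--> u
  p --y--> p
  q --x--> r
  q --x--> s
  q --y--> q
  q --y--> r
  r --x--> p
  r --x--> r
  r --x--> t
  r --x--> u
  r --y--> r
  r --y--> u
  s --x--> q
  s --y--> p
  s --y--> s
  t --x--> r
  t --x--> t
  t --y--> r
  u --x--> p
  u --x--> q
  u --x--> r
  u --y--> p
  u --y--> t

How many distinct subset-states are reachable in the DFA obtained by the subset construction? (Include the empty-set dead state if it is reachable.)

Start state of the DFA: {p}.
{p} --x--> {u}  [new]
{p} --y--> {p}  [seen]
{u} --x--> {p,q,r}  [new]
{u} --y--> {p,t}  [new]
{p,q,r} --x--> {p,r,s,t,u}  [new]
{p,q,r} --y--> {p,q,r,u}  [new]
{p,t} --x--> {r,t,u}  [new]
{p,t} --y--> {p,r}  [new]
{p,r,s,t,u} --x--> {p,q,r,t,u}  [new]
{p,r,s,t,u} --y--> {p,r,s,t,u}  [seen]
{p,q,r,u} --x--> {p,q,r,s,t,u}  [new]
{p,q,r,u} --y--> {p,q,r,t,u}  [seen]
{r,t,u} --x--> {p,q,r,t,u}  [seen]
{r,t,u} --y--> {p,r,t,u}  [new]
{p,r} --x--> {p,r,t,u}  [seen]
{p,r} --y--> {p,r,u}  [new]
{p,q,r,t,u} --x--> {p,q,r,s,t,u}  [seen]
{p,q,r,t,u} --y--> {p,q,r,t,u}  [seen]
{p,q,r,s,t,u} --x--> {p,q,r,s,t,u}  [seen]
{p,q,r,s,t,u} --y--> {p,q,r,s,t,u}  [seen]
{p,r,t,u} --x--> {p,q,r,t,u}  [seen]
{p,r,t,u} --y--> {p,r,t,u}  [seen]
{p,r,u} --x--> {p,q,r,t,u}  [seen]
{p,r,u} --y--> {p,r,t,u}  [seen]
Reachable DFA states: {p}, {u}, {p,q,r}, {p,t}, {p,r,s,t,u}, {p,q,r,u}, {r,t,u}, {p,r}, {p,q,r,t,u}, {p,q,r,s,t,u}, {p,r,t,u}, {p,r,u}.

12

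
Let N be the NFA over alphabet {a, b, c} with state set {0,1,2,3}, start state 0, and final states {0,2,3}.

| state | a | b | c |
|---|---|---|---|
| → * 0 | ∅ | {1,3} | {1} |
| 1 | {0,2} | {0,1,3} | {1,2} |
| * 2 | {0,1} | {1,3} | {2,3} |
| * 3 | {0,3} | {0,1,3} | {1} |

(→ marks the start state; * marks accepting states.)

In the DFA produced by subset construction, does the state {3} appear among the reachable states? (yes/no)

Start state of the DFA: {0}.
{0} --a--> ∅  [new]
{0} --b--> {1,3}  [new]
{0} --c--> {1}  [new]
∅ --a--> ∅  [seen]
∅ --b--> ∅  [seen]
∅ --c--> ∅  [seen]
{1,3} --a--> {0,2,3}  [new]
{1,3} --b--> {0,1,3}  [new]
{1,3} --c--> {1,2}  [new]
{1} --a--> {0,2}  [new]
{1} --b--> {0,1,3}  [seen]
{1} --c--> {1,2}  [seen]
{0,2,3} --a--> {0,1,3}  [seen]
{0,2,3} --b--> {0,1,3}  [seen]
{0,2,3} --c--> {1,2,3}  [new]
{0,1,3} --a--> {0,2,3}  [seen]
{0,1,3} --b--> {0,1,3}  [seen]
{0,1,3} --c--> {1,2}  [seen]
{1,2} --a--> {0,1,2}  [new]
{1,2} --b--> {0,1,3}  [seen]
{1,2} --c--> {1,2,3}  [seen]
{0,2} --a--> {0,1}  [new]
{0,2} --b--> {1,3}  [seen]
{0,2} --c--> {1,2,3}  [seen]
{1,2,3} --a--> {0,1,2,3}  [new]
{1,2,3} --b--> {0,1,3}  [seen]
{1,2,3} --c--> {1,2,3}  [seen]
{0,1,2} --a--> {0,1,2}  [seen]
{0,1,2} --b--> {0,1,3}  [seen]
{0,1,2} --c--> {1,2,3}  [seen]
{0,1} --a--> {0,2}  [seen]
{0,1} --b--> {0,1,3}  [seen]
{0,1} --c--> {1,2}  [seen]
{0,1,2,3} --a--> {0,1,2,3}  [seen]
{0,1,2,3} --b--> {0,1,3}  [seen]
{0,1,2,3} --c--> {1,2,3}  [seen]
Reachable DFA states: {0}, ∅, {1,3}, {1}, {0,2,3}, {0,1,3}, {1,2}, {0,2}, {1,2,3}, {0,1,2}, {0,1}, {0,1,2,3}.
{3} is not among them.

no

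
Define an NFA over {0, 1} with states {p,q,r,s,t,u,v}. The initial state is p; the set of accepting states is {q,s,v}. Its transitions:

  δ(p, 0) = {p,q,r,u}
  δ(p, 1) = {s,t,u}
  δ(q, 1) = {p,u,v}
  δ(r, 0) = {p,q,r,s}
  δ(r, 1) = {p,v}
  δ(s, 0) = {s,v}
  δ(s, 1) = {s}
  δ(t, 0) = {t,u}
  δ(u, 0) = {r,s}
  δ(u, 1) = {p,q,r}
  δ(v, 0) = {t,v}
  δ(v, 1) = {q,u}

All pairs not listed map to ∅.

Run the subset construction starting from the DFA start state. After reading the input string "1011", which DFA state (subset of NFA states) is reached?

{p,q,r,s,t,u,v}

Start: {p}.
δ(p,1) = {s,t,u}.
Union: {s,t,u}.
After 1: {s,t,u}.
δ(s,0) = {s,v}; δ(t,0) = {t,u}; δ(u,0) = {r,s}.
Union: {r,s,t,u,v}.
After 0: {r,s,t,u,v}.
δ(r,1) = {p,v}; δ(s,1) = {s}; δ(t,1) = ∅; δ(u,1) = {p,q,r}; δ(v,1) = {q,u}.
Union: {p,q,r,s,u,v}.
After 1: {p,q,r,s,u,v}.
δ(p,1) = {s,t,u}; δ(q,1) = {p,u,v}; δ(r,1) = {p,v}; δ(s,1) = {s}; δ(u,1) = {p,q,r}; δ(v,1) = {q,u}.
Union: {p,q,r,s,t,u,v}.
After 1: {p,q,r,s,t,u,v}.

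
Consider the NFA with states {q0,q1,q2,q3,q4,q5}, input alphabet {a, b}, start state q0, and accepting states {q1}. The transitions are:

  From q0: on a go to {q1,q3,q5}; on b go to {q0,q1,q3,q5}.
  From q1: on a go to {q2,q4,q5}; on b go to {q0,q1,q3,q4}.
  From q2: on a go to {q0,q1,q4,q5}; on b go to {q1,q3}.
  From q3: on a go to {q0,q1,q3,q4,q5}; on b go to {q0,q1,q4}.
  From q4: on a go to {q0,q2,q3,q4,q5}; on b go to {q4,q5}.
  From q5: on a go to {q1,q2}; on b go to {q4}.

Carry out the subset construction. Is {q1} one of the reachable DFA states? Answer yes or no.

no

Start state of the DFA: {q0}.
{q0} --a--> {q1,q3,q5}  [new]
{q0} --b--> {q0,q1,q3,q5}  [new]
{q1,q3,q5} --a--> {q0,q1,q2,q3,q4,q5}  [new]
{q1,q3,q5} --b--> {q0,q1,q3,q4}  [new]
{q0,q1,q3,q5} --a--> {q0,q1,q2,q3,q4,q5}  [seen]
{q0,q1,q3,q5} --b--> {q0,q1,q3,q4,q5}  [new]
{q0,q1,q2,q3,q4,q5} --a--> {q0,q1,q2,q3,q4,q5}  [seen]
{q0,q1,q2,q3,q4,q5} --b--> {q0,q1,q3,q4,q5}  [seen]
{q0,q1,q3,q4} --a--> {q0,q1,q2,q3,q4,q5}  [seen]
{q0,q1,q3,q4} --b--> {q0,q1,q3,q4,q5}  [seen]
{q0,q1,q3,q4,q5} --a--> {q0,q1,q2,q3,q4,q5}  [seen]
{q0,q1,q3,q4,q5} --b--> {q0,q1,q3,q4,q5}  [seen]
Reachable DFA states: {q0}, {q1,q3,q5}, {q0,q1,q3,q5}, {q0,q1,q2,q3,q4,q5}, {q0,q1,q3,q4}, {q0,q1,q3,q4,q5}.
{q1} is not among them.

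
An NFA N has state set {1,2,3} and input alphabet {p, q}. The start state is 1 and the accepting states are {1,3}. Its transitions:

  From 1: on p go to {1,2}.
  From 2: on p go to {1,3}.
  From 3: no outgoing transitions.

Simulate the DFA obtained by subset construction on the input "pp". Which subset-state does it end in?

{1,2,3}

Start: {1}.
δ(1,p) = {1,2}.
Union: {1,2}.
After p: {1,2}.
δ(1,p) = {1,2}; δ(2,p) = {1,3}.
Union: {1,2,3}.
After p: {1,2,3}.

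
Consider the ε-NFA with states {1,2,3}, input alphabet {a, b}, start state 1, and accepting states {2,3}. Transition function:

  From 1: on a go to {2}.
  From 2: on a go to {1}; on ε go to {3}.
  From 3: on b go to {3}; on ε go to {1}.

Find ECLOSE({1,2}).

{1,2,3}

Begin with {1,2}.
2 →ε {3}; add 3.
ε-closure = {1,2,3}.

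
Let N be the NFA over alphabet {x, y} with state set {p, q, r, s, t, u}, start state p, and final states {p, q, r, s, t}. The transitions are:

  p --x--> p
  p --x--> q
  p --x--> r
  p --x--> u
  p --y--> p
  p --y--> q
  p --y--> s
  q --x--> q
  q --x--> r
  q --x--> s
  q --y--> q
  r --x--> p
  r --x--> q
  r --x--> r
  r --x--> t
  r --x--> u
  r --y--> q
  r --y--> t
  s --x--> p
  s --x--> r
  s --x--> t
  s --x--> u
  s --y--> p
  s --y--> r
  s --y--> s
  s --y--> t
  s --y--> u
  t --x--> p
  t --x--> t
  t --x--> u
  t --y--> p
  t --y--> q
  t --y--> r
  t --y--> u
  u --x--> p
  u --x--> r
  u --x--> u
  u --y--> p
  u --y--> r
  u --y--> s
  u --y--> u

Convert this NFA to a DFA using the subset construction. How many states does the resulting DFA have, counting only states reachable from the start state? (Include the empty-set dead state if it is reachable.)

4

Start state of the DFA: {p}.
{p} --x--> {p, q, r, u}  [new]
{p} --y--> {p, q, s}  [new]
{p, q, r, u} --x--> {p, q, r, s, t, u}  [new]
{p, q, r, u} --y--> {p, q, r, s, t, u}  [seen]
{p, q, s} --x--> {p, q, r, s, t, u}  [seen]
{p, q, s} --y--> {p, q, r, s, t, u}  [seen]
{p, q, r, s, t, u} --x--> {p, q, r, s, t, u}  [seen]
{p, q, r, s, t, u} --y--> {p, q, r, s, t, u}  [seen]
Reachable DFA states: {p}, {p, q, r, u}, {p, q, s}, {p, q, r, s, t, u}.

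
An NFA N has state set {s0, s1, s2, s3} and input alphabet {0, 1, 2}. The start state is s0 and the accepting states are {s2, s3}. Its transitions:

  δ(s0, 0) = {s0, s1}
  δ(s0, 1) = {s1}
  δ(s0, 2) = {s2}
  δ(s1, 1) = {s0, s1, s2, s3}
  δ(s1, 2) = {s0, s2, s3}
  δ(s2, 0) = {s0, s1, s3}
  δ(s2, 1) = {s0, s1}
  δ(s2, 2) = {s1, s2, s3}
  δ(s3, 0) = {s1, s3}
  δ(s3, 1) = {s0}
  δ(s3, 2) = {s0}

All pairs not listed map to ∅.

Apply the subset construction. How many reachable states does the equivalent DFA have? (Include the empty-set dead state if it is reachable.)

9

Start state of the DFA: {s0}.
{s0} --0--> {s0, s1}  [new]
{s0} --1--> {s1}  [new]
{s0} --2--> {s2}  [new]
{s0, s1} --0--> {s0, s1}  [seen]
{s0, s1} --1--> {s0, s1, s2, s3}  [new]
{s0, s1} --2--> {s0, s2, s3}  [new]
{s1} --0--> ∅  [new]
{s1} --1--> {s0, s1, s2, s3}  [seen]
{s1} --2--> {s0, s2, s3}  [seen]
{s2} --0--> {s0, s1, s3}  [new]
{s2} --1--> {s0, s1}  [seen]
{s2} --2--> {s1, s2, s3}  [new]
{s0, s1, s2, s3} --0--> {s0, s1, s3}  [seen]
{s0, s1, s2, s3} --1--> {s0, s1, s2, s3}  [seen]
{s0, s1, s2, s3} --2--> {s0, s1, s2, s3}  [seen]
{s0, s2, s3} --0--> {s0, s1, s3}  [seen]
{s0, s2, s3} --1--> {s0, s1}  [seen]
{s0, s2, s3} --2--> {s0, s1, s2, s3}  [seen]
∅ --0--> ∅  [seen]
∅ --1--> ∅  [seen]
∅ --2--> ∅  [seen]
{s0, s1, s3} --0--> {s0, s1, s3}  [seen]
{s0, s1, s3} --1--> {s0, s1, s2, s3}  [seen]
{s0, s1, s3} --2--> {s0, s2, s3}  [seen]
{s1, s2, s3} --0--> {s0, s1, s3}  [seen]
{s1, s2, s3} --1--> {s0, s1, s2, s3}  [seen]
{s1, s2, s3} --2--> {s0, s1, s2, s3}  [seen]
Reachable DFA states: {s0}, {s0, s1}, {s1}, {s2}, {s0, s1, s2, s3}, {s0, s2, s3}, ∅, {s0, s1, s3}, {s1, s2, s3}.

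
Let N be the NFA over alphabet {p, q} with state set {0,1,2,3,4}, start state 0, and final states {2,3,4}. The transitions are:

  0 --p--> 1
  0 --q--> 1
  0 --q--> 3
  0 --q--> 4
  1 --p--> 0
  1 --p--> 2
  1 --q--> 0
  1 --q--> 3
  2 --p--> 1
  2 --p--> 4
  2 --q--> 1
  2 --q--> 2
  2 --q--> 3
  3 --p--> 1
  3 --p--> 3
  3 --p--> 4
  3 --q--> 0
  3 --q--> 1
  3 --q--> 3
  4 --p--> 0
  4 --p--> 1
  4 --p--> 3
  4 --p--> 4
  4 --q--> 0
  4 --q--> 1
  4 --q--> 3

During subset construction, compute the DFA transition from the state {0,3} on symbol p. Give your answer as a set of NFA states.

δ(0,p) = {1}; δ(3,p) = {1,3,4}.
Union: {1,3,4}.

{1,3,4}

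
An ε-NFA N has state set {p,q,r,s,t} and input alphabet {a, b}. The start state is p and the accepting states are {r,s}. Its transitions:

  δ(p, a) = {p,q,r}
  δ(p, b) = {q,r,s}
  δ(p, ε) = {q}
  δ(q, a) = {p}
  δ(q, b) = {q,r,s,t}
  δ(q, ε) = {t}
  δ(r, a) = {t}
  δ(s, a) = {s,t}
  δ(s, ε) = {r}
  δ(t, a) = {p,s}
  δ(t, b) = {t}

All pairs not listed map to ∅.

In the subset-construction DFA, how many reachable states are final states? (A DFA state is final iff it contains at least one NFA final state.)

2

Start state of the DFA: {p,q,t} (ε-closure of the NFA start).
{p,q,t} --a--> {p,q,r,s,t}  [new]
{p,q,t} --b--> {q,r,s,t}  [new]
{p,q,r,s,t} --a--> {p,q,r,s,t}  [seen]
{p,q,r,s,t} --b--> {q,r,s,t}  [seen]
{q,r,s,t} --a--> {p,q,r,s,t}  [seen]
{q,r,s,t} --b--> {q,r,s,t}  [seen]
Reachable DFA states: {p,q,t}, {p,q,r,s,t}, {q,r,s,t}.
Accepting DFA states (contain an NFA accepting state): {p,q,r,s,t}, {q,r,s,t}.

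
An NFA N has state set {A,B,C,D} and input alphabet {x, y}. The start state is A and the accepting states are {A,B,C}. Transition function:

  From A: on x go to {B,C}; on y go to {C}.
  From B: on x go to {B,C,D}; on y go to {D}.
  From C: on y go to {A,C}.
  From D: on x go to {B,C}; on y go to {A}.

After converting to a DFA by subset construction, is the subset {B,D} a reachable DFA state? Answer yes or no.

Start state of the DFA: {A}.
{A} --x--> {B,C}  [new]
{A} --y--> {C}  [new]
{B,C} --x--> {B,C,D}  [new]
{B,C} --y--> {A,C,D}  [new]
{C} --x--> ∅  [new]
{C} --y--> {A,C}  [new]
{B,C,D} --x--> {B,C,D}  [seen]
{B,C,D} --y--> {A,C,D}  [seen]
{A,C,D} --x--> {B,C}  [seen]
{A,C,D} --y--> {A,C}  [seen]
∅ --x--> ∅  [seen]
∅ --y--> ∅  [seen]
{A,C} --x--> {B,C}  [seen]
{A,C} --y--> {A,C}  [seen]
Reachable DFA states: {A}, {B,C}, {C}, {B,C,D}, {A,C,D}, ∅, {A,C}.
{B,D} is not among them.

no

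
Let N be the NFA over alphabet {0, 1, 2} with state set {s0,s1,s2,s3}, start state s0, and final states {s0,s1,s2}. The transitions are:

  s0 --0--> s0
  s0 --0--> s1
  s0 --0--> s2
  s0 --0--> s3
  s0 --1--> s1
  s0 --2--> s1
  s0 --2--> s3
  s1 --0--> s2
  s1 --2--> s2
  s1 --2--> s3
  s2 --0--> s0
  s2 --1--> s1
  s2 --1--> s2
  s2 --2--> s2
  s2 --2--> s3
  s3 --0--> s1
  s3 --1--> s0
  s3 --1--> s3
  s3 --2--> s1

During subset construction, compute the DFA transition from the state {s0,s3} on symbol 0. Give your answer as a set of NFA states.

{s0,s1,s2,s3}

δ(s0,0) = {s0,s1,s2,s3}; δ(s3,0) = {s1}.
Union: {s0,s1,s2,s3}.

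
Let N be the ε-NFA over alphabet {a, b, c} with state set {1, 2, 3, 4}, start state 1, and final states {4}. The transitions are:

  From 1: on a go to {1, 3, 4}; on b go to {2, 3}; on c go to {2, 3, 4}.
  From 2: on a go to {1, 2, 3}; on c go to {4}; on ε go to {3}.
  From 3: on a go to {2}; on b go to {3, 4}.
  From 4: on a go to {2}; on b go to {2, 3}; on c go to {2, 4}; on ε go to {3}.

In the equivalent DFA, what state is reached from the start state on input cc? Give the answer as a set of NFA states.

{2, 3, 4}

Start: {1}.
δ(1,c) = {2, 3, 4}.
Union: {2, 3, 4}.
After c: {2, 3, 4}.
δ(2,c) = {4}; δ(3,c) = ∅; δ(4,c) = {2, 4}.
Union: {2, 4}.
ε-closure gives {2, 3, 4}.
After c: {2, 3, 4}.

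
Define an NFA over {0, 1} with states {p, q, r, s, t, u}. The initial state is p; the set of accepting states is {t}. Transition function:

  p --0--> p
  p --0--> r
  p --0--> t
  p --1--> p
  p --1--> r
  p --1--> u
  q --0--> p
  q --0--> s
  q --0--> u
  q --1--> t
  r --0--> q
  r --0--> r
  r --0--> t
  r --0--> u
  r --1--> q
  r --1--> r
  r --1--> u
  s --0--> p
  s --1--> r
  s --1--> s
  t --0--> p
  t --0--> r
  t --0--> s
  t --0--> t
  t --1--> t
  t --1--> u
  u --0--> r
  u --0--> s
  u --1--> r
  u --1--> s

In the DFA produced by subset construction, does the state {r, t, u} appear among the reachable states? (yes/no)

Start state of the DFA: {p}.
{p} --0--> {p, r, t}  [new]
{p} --1--> {p, r, u}  [new]
{p, r, t} --0--> {p, q, r, s, t, u}  [new]
{p, r, t} --1--> {p, q, r, t, u}  [new]
{p, r, u} --0--> {p, q, r, s, t, u}  [seen]
{p, r, u} --1--> {p, q, r, s, u}  [new]
{p, q, r, s, t, u} --0--> {p, q, r, s, t, u}  [seen]
{p, q, r, s, t, u} --1--> {p, q, r, s, t, u}  [seen]
{p, q, r, t, u} --0--> {p, q, r, s, t, u}  [seen]
{p, q, r, t, u} --1--> {p, q, r, s, t, u}  [seen]
{p, q, r, s, u} --0--> {p, q, r, s, t, u}  [seen]
{p, q, r, s, u} --1--> {p, q, r, s, t, u}  [seen]
Reachable DFA states: {p}, {p, r, t}, {p, r, u}, {p, q, r, s, t, u}, {p, q, r, t, u}, {p, q, r, s, u}.
{r, t, u} is not among them.

no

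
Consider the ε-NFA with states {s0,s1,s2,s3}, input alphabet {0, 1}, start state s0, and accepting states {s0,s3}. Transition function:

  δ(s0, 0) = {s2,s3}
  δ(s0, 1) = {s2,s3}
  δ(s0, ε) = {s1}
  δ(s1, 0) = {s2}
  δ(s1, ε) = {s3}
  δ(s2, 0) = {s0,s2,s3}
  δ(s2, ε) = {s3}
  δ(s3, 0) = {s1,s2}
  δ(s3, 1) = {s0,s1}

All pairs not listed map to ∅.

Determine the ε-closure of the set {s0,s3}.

{s0,s1,s3}

Begin with {s0,s3}.
s0 →ε {s1}; add s1.
ε-closure = {s0,s1,s3}.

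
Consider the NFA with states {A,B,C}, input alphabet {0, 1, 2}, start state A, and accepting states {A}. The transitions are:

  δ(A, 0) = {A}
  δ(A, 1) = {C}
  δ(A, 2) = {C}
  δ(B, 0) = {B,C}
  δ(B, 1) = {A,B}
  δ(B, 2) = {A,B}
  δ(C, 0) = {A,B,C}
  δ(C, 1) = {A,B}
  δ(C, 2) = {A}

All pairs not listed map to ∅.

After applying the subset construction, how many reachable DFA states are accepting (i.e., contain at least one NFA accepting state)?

Start state of the DFA: {A}.
{A} --0--> {A}  [seen]
{A} --1--> {C}  [new]
{A} --2--> {C}  [seen]
{C} --0--> {A,B,C}  [new]
{C} --1--> {A,B}  [new]
{C} --2--> {A}  [seen]
{A,B,C} --0--> {A,B,C}  [seen]
{A,B,C} --1--> {A,B,C}  [seen]
{A,B,C} --2--> {A,B,C}  [seen]
{A,B} --0--> {A,B,C}  [seen]
{A,B} --1--> {A,B,C}  [seen]
{A,B} --2--> {A,B,C}  [seen]
Reachable DFA states: {A}, {C}, {A,B,C}, {A,B}.
Accepting DFA states (contain an NFA accepting state): {A}, {A,B,C}, {A,B}.

3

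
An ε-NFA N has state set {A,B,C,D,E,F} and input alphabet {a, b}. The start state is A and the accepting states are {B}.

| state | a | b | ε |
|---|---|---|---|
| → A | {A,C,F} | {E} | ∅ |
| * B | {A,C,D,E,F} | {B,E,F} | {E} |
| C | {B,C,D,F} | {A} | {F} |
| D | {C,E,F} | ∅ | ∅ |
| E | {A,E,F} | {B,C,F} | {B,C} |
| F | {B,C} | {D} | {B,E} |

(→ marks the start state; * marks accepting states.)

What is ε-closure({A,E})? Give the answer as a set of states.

{A,B,C,E,F}

Begin with {A,E}.
E →ε {B,C}; add B, C.
C →ε {F}; add F.
ε-closure = {A,B,C,E,F}.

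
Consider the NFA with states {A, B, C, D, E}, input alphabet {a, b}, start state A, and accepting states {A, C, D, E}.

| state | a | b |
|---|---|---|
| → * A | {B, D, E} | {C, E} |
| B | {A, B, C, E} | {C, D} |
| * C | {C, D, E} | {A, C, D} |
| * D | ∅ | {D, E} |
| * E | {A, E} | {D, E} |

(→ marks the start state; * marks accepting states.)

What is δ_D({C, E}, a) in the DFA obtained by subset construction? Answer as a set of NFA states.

{A, C, D, E}

δ(C,a) = {C, D, E}; δ(E,a) = {A, E}.
Union: {A, C, D, E}.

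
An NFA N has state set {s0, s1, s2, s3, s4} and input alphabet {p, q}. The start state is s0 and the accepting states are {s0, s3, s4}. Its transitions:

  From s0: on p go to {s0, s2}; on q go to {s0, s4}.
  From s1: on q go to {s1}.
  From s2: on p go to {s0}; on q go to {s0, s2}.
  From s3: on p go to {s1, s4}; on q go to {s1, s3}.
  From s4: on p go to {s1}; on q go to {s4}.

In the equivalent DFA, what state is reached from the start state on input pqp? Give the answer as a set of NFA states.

Start: {s0}.
δ(s0,p) = {s0, s2}.
Union: {s0, s2}.
After p: {s0, s2}.
δ(s0,q) = {s0, s4}; δ(s2,q) = {s0, s2}.
Union: {s0, s2, s4}.
After q: {s0, s2, s4}.
δ(s0,p) = {s0, s2}; δ(s2,p) = {s0}; δ(s4,p) = {s1}.
Union: {s0, s1, s2}.
After p: {s0, s1, s2}.

{s0, s1, s2}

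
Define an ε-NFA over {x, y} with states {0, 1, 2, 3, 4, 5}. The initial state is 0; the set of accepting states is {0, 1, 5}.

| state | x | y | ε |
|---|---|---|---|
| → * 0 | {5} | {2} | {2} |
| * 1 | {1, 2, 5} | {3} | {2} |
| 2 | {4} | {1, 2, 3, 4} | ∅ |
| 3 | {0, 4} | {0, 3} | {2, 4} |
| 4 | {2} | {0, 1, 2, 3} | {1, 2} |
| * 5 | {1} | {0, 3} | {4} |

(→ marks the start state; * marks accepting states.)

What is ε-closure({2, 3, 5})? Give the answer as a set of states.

Begin with {2, 3, 5}.
3 →ε {2, 4}; add 4.
4 →ε {1, 2}; add 1.
ε-closure = {1, 2, 3, 4, 5}.

{1, 2, 3, 4, 5}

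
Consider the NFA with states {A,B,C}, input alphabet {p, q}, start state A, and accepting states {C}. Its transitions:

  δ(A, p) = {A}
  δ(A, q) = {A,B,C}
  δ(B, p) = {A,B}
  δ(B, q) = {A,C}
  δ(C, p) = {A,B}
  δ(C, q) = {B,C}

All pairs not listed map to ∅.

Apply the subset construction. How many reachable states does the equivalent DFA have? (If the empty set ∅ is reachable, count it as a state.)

Start state of the DFA: {A}.
{A} --p--> {A}  [seen]
{A} --q--> {A,B,C}  [new]
{A,B,C} --p--> {A,B}  [new]
{A,B,C} --q--> {A,B,C}  [seen]
{A,B} --p--> {A,B}  [seen]
{A,B} --q--> {A,B,C}  [seen]
Reachable DFA states: {A}, {A,B,C}, {A,B}.

3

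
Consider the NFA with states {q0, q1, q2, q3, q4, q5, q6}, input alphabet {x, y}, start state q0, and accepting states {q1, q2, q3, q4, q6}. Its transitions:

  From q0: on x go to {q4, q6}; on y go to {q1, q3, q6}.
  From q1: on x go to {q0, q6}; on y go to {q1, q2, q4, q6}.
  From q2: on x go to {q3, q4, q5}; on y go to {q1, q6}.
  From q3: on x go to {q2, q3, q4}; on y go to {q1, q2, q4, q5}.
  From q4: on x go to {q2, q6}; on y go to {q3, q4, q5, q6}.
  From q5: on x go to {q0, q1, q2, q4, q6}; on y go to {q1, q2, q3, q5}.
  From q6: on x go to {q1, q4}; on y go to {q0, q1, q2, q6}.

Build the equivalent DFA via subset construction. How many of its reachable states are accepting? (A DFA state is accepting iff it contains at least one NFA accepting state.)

6

Start state of the DFA: {q0}.
{q0} --x--> {q4, q6}  [new]
{q0} --y--> {q1, q3, q6}  [new]
{q4, q6} --x--> {q1, q2, q4, q6}  [new]
{q4, q6} --y--> {q0, q1, q2, q3, q4, q5, q6}  [new]
{q1, q3, q6} --x--> {q0, q1, q2, q3, q4, q6}  [new]
{q1, q3, q6} --y--> {q0, q1, q2, q4, q5, q6}  [new]
{q1, q2, q4, q6} --x--> {q0, q1, q2, q3, q4, q5, q6}  [seen]
{q1, q2, q4, q6} --y--> {q0, q1, q2, q3, q4, q5, q6}  [seen]
{q0, q1, q2, q3, q4, q5, q6} --x--> {q0, q1, q2, q3, q4, q5, q6}  [seen]
{q0, q1, q2, q3, q4, q5, q6} --y--> {q0, q1, q2, q3, q4, q5, q6}  [seen]
{q0, q1, q2, q3, q4, q6} --x--> {q0, q1, q2, q3, q4, q5, q6}  [seen]
{q0, q1, q2, q3, q4, q6} --y--> {q0, q1, q2, q3, q4, q5, q6}  [seen]
{q0, q1, q2, q4, q5, q6} --x--> {q0, q1, q2, q3, q4, q5, q6}  [seen]
{q0, q1, q2, q4, q5, q6} --y--> {q0, q1, q2, q3, q4, q5, q6}  [seen]
Reachable DFA states: {q0}, {q4, q6}, {q1, q3, q6}, {q1, q2, q4, q6}, {q0, q1, q2, q3, q4, q5, q6}, {q0, q1, q2, q3, q4, q6}, {q0, q1, q2, q4, q5, q6}.
Accepting DFA states (contain an NFA accepting state): {q4, q6}, {q1, q3, q6}, {q1, q2, q4, q6}, {q0, q1, q2, q3, q4, q5, q6}, {q0, q1, q2, q3, q4, q6}, {q0, q1, q2, q4, q5, q6}.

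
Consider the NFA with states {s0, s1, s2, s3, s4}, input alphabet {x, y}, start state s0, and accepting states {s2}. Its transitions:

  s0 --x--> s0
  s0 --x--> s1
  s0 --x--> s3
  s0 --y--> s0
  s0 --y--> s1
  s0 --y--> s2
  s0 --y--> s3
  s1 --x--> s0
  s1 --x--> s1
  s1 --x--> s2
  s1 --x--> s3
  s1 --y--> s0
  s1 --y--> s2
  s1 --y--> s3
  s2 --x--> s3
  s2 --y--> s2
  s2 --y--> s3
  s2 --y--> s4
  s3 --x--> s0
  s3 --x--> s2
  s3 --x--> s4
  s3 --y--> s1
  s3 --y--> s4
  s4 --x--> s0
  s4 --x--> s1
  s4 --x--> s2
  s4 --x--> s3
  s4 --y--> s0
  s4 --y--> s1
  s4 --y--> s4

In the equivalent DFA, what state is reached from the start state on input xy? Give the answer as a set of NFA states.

Start: {s0}.
δ(s0,x) = {s0, s1, s3}.
Union: {s0, s1, s3}.
After x: {s0, s1, s3}.
δ(s0,y) = {s0, s1, s2, s3}; δ(s1,y) = {s0, s2, s3}; δ(s3,y) = {s1, s4}.
Union: {s0, s1, s2, s3, s4}.
After y: {s0, s1, s2, s3, s4}.

{s0, s1, s2, s3, s4}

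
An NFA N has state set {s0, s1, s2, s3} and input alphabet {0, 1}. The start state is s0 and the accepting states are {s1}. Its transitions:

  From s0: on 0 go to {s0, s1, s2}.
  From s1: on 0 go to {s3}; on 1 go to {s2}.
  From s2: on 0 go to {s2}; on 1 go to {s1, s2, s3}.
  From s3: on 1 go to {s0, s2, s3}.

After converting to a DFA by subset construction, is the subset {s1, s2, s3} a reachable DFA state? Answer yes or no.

Start state of the DFA: {s0}.
{s0} --0--> {s0, s1, s2}  [new]
{s0} --1--> ∅  [new]
{s0, s1, s2} --0--> {s0, s1, s2, s3}  [new]
{s0, s1, s2} --1--> {s1, s2, s3}  [new]
∅ --0--> ∅  [seen]
∅ --1--> ∅  [seen]
{s0, s1, s2, s3} --0--> {s0, s1, s2, s3}  [seen]
{s0, s1, s2, s3} --1--> {s0, s1, s2, s3}  [seen]
{s1, s2, s3} --0--> {s2, s3}  [new]
{s1, s2, s3} --1--> {s0, s1, s2, s3}  [seen]
{s2, s3} --0--> {s2}  [new]
{s2, s3} --1--> {s0, s1, s2, s3}  [seen]
{s2} --0--> {s2}  [seen]
{s2} --1--> {s1, s2, s3}  [seen]
Reachable DFA states: {s0}, {s0, s1, s2}, ∅, {s0, s1, s2, s3}, {s1, s2, s3}, {s2, s3}, {s2}.
{s1, s2, s3} is among them.

yes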